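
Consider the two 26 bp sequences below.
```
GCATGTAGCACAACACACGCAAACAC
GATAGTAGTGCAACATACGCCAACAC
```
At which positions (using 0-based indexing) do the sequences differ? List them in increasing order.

1, 2, 3, 8, 9, 15, 20

Scanning 0-based: 1: C/A; 2: A/T; 3: T/A; 8: C/T; 9: A/G; 15: C/T; 20: A/C.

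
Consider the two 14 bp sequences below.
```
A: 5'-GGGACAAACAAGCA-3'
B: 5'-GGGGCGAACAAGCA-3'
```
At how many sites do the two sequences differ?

Comparing position by position, 2 sites differ: 4 (A/G), 6 (A/G).

2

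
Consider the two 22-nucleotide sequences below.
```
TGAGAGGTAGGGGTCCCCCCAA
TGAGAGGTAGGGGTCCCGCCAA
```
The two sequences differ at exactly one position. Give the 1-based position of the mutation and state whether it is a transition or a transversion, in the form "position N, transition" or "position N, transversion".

Position 18 changes C→G. C is a pyrimidine and G is a purine, so this is a transversion.

position 18, transversion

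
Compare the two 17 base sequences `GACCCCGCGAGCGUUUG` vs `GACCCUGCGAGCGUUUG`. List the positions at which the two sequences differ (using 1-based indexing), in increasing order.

6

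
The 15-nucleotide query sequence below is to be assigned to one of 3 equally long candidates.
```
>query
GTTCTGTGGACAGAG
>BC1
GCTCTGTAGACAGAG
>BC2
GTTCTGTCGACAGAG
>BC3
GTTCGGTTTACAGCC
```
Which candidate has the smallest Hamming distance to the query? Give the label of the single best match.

Hamming distances to query — BC1: 2; BC2: 1; BC3: 5.
Smallest is BC2 with 1 mismatch.

BC2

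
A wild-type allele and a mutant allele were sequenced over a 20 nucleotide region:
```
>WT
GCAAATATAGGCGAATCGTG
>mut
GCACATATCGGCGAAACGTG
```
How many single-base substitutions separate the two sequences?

3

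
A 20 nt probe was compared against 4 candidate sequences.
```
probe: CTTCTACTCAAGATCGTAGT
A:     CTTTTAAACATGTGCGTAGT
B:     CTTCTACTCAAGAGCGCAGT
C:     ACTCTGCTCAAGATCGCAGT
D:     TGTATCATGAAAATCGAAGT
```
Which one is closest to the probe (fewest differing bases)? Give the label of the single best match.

B

A differs at 6 bases; B differs at 2 bases; C differs at 4 bases; D differs at 8 bases. The closest is B.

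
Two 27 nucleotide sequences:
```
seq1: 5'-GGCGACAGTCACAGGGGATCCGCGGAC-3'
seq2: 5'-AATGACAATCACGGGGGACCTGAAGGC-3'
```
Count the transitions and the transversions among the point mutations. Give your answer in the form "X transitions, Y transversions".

9 transitions, 1 transversion

Mismatches (1-based):
site 1: G→A (purine→purine, transition)
site 2: G→A (purine→purine, transition)
site 3: C→T (pyrimidine→pyrimidine, transition)
site 8: G→A (purine→purine, transition)
site 13: A→G (purine→purine, transition)
site 19: T→C (pyrimidine→pyrimidine, transition)
site 21: C→T (pyrimidine→pyrimidine, transition)
site 23: C→A (pyrimidine→purine, transversion)
site 24: G→A (purine→purine, transition)
site 26: A→G (purine→purine, transition)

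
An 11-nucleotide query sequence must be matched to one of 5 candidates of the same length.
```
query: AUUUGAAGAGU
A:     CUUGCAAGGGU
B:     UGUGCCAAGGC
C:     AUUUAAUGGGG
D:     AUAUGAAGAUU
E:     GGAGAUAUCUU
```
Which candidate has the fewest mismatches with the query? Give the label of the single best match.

Hamming distances to query — A: 4; B: 8; C: 4; D: 2; E: 9.
Smallest is D with 2 mismatches.

D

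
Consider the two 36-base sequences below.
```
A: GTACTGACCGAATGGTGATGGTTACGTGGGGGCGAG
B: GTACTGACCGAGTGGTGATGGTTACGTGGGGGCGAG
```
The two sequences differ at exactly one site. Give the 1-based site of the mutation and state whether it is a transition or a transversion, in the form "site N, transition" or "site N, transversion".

site 12, transition

Site 12 changes A→G. A is a purine and G is a purine, so this is a transition.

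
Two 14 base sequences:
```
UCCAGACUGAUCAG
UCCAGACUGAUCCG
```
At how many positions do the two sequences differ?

Mismatches (1-based): position 13: A→C.

1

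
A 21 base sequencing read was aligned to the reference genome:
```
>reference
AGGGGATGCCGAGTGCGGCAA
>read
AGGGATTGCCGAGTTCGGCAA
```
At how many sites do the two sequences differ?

Mismatches (1-based): site 5: G→A; site 6: A→T; site 15: G→T.

3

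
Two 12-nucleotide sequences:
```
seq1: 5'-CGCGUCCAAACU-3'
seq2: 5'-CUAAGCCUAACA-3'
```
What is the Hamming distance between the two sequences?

6

The sequences differ at positions 2, 3, 4, 5, 8, 12 (1-based) — 6 in total.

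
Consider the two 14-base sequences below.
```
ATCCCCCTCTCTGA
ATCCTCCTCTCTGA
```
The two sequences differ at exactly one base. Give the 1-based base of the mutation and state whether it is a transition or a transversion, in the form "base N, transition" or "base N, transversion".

base 5, transition

Base 5 changes C→T. C is a pyrimidine and T is a pyrimidine, so this is a transition.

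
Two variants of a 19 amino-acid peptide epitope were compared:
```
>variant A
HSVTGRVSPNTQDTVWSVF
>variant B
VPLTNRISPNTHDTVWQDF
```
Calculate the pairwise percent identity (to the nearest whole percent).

58%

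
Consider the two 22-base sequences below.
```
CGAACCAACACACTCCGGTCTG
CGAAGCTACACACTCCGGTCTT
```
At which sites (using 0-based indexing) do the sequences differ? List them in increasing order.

Differences at site 4 (C→G), site 6 (A→T), site 21 (G→T).

4, 6, 21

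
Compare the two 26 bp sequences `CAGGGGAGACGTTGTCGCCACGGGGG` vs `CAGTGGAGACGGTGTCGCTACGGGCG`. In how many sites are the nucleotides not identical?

4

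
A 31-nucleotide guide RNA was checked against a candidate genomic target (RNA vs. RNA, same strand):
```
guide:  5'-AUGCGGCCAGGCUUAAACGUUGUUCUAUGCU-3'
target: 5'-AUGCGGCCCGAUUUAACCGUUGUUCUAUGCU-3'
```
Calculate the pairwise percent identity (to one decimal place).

Mismatches at positions 9, 11, 12, 17 (1-based): 4 of 31.
Identical positions: 27/31 = 87.1% → 87.1%.

87.1%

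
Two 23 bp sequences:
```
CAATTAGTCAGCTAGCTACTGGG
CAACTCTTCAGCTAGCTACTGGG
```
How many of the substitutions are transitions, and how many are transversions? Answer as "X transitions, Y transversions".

Mismatches (1-based):
position 4: T→C (pyrimidine→pyrimidine, transition)
position 6: A→C (purine→pyrimidine, transversion)
position 7: G→T (purine→pyrimidine, transversion)

1 transition, 2 transversions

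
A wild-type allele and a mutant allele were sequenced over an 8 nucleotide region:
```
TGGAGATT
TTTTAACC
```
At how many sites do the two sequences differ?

Mismatches (1-based): site 2: G→T; site 3: G→T; site 4: A→T; site 5: G→A; site 7: T→C; site 8: T→C.

6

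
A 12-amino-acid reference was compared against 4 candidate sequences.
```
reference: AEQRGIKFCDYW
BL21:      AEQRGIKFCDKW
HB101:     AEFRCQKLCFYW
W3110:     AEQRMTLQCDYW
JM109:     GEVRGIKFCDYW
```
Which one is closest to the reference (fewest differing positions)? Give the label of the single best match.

BL21 differs at 1 position; HB101 differs at 5 positions; W3110 differs at 4 positions; JM109 differs at 2 positions. The closest is BL21.

BL21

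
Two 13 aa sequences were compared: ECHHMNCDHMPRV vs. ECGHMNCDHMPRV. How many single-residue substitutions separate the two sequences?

1

Mismatches (1-based): position 3: H→G.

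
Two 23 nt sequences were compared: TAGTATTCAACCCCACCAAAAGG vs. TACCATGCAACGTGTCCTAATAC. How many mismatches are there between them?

Comparing position by position, 11 positions differ: 3 (G/C), 4 (T/C), 7 (T/G), 12 (C/G), 13 (C/T), 14 (C/G), 15 (A/T), 18 (A/T), 21 (A/T), 22 (G/A), 23 (G/C).

11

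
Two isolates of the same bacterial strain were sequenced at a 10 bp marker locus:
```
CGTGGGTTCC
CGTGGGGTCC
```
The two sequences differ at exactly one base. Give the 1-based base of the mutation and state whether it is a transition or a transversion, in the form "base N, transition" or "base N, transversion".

base 7, transversion

Base 7 changes T→G. T is a pyrimidine and G is a purine, so this is a transversion.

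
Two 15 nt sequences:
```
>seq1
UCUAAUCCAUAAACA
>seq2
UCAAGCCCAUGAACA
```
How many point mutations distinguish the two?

The sequences differ at bases 3, 5, 6, 11 (1-based) — 4 in total.

4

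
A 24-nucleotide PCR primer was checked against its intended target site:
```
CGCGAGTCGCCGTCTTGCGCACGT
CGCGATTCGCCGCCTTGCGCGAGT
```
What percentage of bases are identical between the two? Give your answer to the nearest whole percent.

83%

Mismatches at positions 6, 13, 21, 22 (1-based): 4 of 24.
Identical positions: 20/24 = 83.33% → 83%.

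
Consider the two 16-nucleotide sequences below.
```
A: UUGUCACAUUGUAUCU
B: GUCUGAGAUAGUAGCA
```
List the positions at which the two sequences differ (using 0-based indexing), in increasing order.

0, 2, 4, 6, 9, 13, 15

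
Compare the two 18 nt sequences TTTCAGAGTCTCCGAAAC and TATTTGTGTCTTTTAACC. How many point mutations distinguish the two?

Comparing position by position, 8 sites differ: 2 (T/A), 4 (C/T), 5 (A/T), 7 (A/T), 12 (C/T), 13 (C/T), 14 (G/T), 17 (A/C).

8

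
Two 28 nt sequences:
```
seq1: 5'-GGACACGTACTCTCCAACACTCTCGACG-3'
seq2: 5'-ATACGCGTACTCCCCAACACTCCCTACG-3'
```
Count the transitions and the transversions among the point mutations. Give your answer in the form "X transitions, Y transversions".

4 transitions, 2 transversions

Mismatches (1-based):
position 1: G→A (purine→purine, transition)
position 2: G→T (purine→pyrimidine, transversion)
position 5: A→G (purine→purine, transition)
position 13: T→C (pyrimidine→pyrimidine, transition)
position 23: T→C (pyrimidine→pyrimidine, transition)
position 25: G→T (purine→pyrimidine, transversion)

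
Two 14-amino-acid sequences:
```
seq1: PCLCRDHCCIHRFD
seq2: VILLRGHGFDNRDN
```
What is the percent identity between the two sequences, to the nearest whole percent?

29%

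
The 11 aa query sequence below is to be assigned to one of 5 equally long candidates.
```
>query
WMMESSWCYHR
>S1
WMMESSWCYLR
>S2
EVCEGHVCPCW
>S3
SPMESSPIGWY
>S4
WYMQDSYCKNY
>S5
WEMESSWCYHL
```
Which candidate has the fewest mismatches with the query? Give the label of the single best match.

S1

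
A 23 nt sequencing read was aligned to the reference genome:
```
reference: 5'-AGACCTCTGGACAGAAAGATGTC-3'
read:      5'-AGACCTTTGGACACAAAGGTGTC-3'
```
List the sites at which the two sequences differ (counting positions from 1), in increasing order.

Scanning 1-based: 7: C/T; 14: G/C; 19: A/G.

7, 14, 19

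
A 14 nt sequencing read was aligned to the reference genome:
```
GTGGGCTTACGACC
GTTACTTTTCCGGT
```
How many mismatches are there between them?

9

Comparing position by position, 9 sites differ: 3 (G/T), 4 (G/A), 5 (G/C), 6 (C/T), 9 (A/T), 11 (G/C), 12 (A/G), 13 (C/G), 14 (C/T).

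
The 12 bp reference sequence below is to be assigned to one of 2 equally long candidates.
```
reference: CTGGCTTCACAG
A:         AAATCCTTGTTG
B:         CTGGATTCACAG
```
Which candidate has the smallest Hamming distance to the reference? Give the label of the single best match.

Hamming distances to reference — A: 9; B: 1.
Smallest is B with 1 mismatch.

B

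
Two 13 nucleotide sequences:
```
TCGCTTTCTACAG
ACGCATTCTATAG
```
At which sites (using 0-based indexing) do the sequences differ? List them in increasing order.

0, 4, 10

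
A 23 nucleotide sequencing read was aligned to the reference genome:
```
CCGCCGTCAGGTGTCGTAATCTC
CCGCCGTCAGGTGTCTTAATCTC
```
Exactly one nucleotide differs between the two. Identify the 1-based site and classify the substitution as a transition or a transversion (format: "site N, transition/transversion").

Site 16 changes G→T. G is a purine and T is a pyrimidine, so this is a transversion.

site 16, transversion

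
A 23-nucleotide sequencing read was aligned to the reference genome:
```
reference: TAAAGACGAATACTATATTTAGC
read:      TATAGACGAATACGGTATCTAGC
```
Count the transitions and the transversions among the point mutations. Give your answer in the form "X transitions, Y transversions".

2 transitions, 2 transversions

Transitions (purine↔purine or pyrimidine↔pyrimidine): 15 A→G, 19 T→C.
Transversions (purine↔pyrimidine): 3 A→T, 14 T→G.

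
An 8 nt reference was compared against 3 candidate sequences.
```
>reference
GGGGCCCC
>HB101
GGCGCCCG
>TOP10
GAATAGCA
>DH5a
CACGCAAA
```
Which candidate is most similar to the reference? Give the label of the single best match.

HB101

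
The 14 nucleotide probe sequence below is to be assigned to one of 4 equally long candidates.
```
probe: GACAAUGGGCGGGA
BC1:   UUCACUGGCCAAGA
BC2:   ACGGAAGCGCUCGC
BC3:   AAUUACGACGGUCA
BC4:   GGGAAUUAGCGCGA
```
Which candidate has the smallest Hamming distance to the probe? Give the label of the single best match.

BC4

BC1 differs at 6 positions; BC2 differs at 9 positions; BC3 differs at 9 positions; BC4 differs at 5 positions. The closest is BC4.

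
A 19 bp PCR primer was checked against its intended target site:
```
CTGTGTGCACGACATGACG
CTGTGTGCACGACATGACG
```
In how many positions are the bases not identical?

0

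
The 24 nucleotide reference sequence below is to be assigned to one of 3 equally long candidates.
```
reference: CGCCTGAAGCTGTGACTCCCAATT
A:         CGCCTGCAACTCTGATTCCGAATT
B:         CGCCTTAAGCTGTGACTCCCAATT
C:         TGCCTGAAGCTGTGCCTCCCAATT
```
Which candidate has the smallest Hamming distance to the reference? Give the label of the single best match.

B

A differs at 5 bases; B differs at 1 base; C differs at 2 bases. The closest is B.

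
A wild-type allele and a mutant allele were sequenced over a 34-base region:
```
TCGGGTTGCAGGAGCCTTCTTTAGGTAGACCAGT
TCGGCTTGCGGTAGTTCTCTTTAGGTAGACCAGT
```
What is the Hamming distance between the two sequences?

6

Mismatches (1-based): base 5: G→C; base 10: A→G; base 12: G→T; base 15: C→T; base 16: C→T; base 17: T→C.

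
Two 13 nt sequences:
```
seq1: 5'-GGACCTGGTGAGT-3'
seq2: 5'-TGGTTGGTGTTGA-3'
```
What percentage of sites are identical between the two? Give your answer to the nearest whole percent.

10 positions differ (1, 3, 4, 5, 6, 8, 9, 10, 11, 13), so 3 of 13 match: 3/13 = 23.08%.

23%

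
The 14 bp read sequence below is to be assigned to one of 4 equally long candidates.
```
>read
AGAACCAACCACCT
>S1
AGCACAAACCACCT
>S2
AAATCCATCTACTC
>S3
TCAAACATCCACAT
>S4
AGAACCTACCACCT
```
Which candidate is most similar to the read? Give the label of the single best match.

S4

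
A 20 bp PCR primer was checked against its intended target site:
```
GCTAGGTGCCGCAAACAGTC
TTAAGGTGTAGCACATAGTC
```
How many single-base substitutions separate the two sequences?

Mismatches (1-based): base 1: G→T; base 2: C→T; base 3: T→A; base 9: C→T; base 10: C→A; base 14: A→C; base 16: C→T.

7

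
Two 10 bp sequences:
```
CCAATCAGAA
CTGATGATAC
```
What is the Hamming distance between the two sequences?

5

Comparing position by position, 5 positions differ: 2 (C/T), 3 (A/G), 6 (C/G), 8 (G/T), 10 (A/C).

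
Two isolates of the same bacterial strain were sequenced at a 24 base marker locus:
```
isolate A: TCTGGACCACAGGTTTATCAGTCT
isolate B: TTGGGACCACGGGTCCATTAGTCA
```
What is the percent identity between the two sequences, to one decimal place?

70.8%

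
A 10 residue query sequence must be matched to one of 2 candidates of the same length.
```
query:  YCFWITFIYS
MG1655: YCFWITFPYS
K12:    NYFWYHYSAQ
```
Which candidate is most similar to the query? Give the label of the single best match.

Hamming distances to query — MG1655: 1; K12: 8.
Smallest is MG1655 with 1 mismatch.

MG1655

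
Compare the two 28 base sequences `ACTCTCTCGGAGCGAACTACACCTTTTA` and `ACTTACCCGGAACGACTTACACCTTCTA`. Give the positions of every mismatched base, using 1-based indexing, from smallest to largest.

4, 5, 7, 12, 16, 17, 26

Scanning 1-based: 4: C/T; 5: T/A; 7: T/C; 12: G/A; 16: A/C; 17: C/T; 26: T/C.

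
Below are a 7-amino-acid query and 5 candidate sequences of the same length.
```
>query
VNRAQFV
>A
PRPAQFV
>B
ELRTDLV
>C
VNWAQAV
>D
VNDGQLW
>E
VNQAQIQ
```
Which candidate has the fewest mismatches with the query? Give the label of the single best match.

C

Hamming distances to query — A: 3; B: 5; C: 2; D: 4; E: 3.
Smallest is C with 2 mismatches.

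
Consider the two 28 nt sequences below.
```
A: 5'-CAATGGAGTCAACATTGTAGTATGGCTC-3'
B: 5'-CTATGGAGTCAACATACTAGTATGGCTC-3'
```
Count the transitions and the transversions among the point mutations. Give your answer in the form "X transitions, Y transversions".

0 transitions, 3 transversions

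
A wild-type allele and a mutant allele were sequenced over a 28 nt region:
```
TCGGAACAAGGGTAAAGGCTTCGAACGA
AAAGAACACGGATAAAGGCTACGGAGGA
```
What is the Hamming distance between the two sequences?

8

The sequences differ at positions 1, 2, 3, 9, 12, 21, 24, 26 (1-based) — 8 in total.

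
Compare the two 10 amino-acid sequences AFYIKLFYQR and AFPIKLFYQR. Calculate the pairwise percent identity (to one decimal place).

90.0%

Mismatch at position 3 (1-based): 1 of 10.
Identical positions: 9/10 = 90% → 90.0%.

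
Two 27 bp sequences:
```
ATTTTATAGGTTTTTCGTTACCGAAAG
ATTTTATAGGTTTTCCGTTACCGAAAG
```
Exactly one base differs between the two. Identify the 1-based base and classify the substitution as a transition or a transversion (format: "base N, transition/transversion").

base 15, transition

The sequences differ only at base 15: T→C (pyrimidine→pyrimidine), a transition.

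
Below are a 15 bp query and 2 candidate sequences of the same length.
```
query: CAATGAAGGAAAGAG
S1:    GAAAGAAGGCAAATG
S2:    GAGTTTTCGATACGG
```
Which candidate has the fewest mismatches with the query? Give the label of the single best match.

S1 differs at 5 positions; S2 differs at 9 positions. The closest is S1.

S1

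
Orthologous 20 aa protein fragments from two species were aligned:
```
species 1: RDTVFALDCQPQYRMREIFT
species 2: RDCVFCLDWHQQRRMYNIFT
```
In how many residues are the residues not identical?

The sequences differ at residues 3, 6, 9, 10, 11, 13, 16, 17 (1-based) — 8 in total.

8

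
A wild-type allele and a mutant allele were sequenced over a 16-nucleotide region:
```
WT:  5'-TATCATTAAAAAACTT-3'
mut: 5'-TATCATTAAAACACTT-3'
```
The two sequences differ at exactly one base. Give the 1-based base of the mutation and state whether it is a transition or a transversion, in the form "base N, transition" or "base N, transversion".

Base 12 changes A→C. A is a purine and C is a pyrimidine, so this is a transversion.

base 12, transversion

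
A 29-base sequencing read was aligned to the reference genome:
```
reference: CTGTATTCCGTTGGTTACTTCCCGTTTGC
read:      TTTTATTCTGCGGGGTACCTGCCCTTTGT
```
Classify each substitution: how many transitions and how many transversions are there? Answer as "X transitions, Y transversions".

Transitions (purine↔purine or pyrimidine↔pyrimidine): 1 C→T, 9 C→T, 11 T→C, 19 T→C, 29 C→T.
Transversions (purine↔pyrimidine): 3 G→T, 12 T→G, 15 T→G, 21 C→G, 24 G→C.

5 transitions, 5 transversions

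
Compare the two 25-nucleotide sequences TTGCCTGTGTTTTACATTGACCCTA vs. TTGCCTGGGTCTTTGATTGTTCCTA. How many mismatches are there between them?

6

Mismatches (1-based): site 8: T→G; site 11: T→C; site 14: A→T; site 15: C→G; site 20: A→T; site 21: C→T.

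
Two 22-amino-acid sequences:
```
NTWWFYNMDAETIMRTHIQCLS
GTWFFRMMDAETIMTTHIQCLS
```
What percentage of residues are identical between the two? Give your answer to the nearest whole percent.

5 positions differ (1, 4, 6, 7, 15), so 17 of 22 match: 17/22 = 77.27%.

77%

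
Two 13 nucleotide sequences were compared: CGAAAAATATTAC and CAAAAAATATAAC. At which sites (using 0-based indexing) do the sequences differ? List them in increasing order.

1, 10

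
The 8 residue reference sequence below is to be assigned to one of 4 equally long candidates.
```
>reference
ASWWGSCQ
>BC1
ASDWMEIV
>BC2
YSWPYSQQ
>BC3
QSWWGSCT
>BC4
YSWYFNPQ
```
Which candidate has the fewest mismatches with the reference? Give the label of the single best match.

BC1 differs at 5 residues; BC2 differs at 4 residues; BC3 differs at 2 residues; BC4 differs at 5 residues. The closest is BC3.

BC3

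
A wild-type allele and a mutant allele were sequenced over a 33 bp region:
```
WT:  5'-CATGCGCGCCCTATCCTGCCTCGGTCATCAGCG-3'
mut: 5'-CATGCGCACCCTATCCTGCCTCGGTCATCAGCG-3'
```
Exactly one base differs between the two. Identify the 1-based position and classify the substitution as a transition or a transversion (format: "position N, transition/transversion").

position 8, transition

The sequences differ only at position 8: G→A (purine→purine), a transition.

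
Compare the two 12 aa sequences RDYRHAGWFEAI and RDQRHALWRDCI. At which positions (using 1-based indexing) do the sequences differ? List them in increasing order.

Scanning 1-based: 3: Y/Q; 7: G/L; 9: F/R; 10: E/D; 11: A/C.

3, 7, 9, 10, 11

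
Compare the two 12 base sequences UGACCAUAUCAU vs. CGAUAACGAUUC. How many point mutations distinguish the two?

Comparing position by position, 9 bases differ: 1 (U/C), 4 (C/U), 5 (C/A), 7 (U/C), 8 (A/G), 9 (U/A), 10 (C/U), 11 (A/U), 12 (U/C).

9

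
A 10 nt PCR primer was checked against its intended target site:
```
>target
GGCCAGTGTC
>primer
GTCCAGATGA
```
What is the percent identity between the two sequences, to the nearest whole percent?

5 positions differ (2, 7, 8, 9, 10), so 5 of 10 match: 5/10 = 50%.

50%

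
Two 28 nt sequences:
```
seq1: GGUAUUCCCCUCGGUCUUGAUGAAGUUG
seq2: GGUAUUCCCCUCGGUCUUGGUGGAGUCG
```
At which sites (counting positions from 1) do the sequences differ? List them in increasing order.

20, 23, 27

Scanning 1-based: 20: A/G; 23: A/G; 27: U/C.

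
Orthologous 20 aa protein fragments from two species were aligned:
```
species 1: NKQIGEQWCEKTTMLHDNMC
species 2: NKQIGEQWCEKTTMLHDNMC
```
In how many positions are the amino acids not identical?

The two sequences are identical at every position.

0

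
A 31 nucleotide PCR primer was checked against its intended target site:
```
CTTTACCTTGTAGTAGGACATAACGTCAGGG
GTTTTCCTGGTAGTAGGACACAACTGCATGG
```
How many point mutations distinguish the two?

7

Mismatches (1-based): position 1: C→G; position 5: A→T; position 9: T→G; position 21: T→C; position 25: G→T; position 26: T→G; position 29: G→T.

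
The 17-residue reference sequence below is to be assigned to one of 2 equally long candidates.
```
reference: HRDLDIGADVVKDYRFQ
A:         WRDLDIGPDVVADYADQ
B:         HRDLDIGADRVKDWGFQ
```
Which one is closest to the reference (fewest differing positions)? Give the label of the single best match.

Hamming distances to reference — A: 5; B: 3.
Smallest is B with 3 mismatches.

B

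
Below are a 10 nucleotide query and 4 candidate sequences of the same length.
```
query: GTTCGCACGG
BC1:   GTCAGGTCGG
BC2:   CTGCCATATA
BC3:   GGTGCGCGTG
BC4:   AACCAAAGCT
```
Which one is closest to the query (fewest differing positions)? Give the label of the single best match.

BC1 differs at 4 positions; BC2 differs at 8 positions; BC3 differs at 7 positions; BC4 differs at 8 positions. The closest is BC1.

BC1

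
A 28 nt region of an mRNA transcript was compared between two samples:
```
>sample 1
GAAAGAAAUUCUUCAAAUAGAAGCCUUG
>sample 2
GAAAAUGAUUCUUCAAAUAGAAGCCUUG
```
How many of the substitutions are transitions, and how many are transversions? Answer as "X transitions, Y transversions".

Mismatches (1-based):
site 5: G→A (purine→purine, transition)
site 6: A→U (purine→pyrimidine, transversion)
site 7: A→G (purine→purine, transition)

2 transitions, 1 transversion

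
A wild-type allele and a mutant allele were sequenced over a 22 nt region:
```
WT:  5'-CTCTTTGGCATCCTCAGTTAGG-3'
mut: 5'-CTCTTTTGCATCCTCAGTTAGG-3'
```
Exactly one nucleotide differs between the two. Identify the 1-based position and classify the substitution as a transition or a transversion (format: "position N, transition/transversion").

Position 7 changes G→T. G is a purine and T is a pyrimidine, so this is a transversion.

position 7, transversion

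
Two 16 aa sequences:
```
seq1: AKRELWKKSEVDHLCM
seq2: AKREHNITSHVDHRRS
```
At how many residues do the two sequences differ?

8

Comparing position by position, 8 residues differ: 5 (L/H), 6 (W/N), 7 (K/I), 8 (K/T), 10 (E/H), 14 (L/R), 15 (C/R), 16 (M/S).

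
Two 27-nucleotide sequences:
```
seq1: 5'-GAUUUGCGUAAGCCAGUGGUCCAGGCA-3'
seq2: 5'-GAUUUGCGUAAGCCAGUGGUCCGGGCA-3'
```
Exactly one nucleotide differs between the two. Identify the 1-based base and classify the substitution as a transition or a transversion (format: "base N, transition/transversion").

base 23, transition

The sequences differ only at base 23: A→G (purine→purine), a transition.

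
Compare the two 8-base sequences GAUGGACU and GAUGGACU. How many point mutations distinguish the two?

0

No positions differ; the sequences are identical.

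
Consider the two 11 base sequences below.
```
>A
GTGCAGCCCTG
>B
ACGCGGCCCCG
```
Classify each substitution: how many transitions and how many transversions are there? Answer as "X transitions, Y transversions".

Mismatches (1-based):
position 1: G→A (purine→purine, transition)
position 2: T→C (pyrimidine→pyrimidine, transition)
position 5: A→G (purine→purine, transition)
position 10: T→C (pyrimidine→pyrimidine, transition)

4 transitions, 0 transversions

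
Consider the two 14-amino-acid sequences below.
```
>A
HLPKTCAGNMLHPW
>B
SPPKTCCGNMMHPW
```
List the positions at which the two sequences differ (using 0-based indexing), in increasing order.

0, 1, 6, 10

Differences at position 0 (H→S), position 1 (L→P), position 6 (A→C), position 10 (L→M).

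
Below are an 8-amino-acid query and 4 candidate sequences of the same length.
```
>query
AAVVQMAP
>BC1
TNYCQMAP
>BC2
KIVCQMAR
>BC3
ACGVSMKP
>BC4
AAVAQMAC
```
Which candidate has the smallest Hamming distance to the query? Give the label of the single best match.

BC1 differs at 4 positions; BC2 differs at 4 positions; BC3 differs at 4 positions; BC4 differs at 2 positions. The closest is BC4.

BC4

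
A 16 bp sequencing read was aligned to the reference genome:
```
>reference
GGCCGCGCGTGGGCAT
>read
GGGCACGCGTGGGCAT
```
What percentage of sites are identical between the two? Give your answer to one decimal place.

87.5%

2 positions differ (3, 5), so 14 of 16 match: 14/16 = 87.5%.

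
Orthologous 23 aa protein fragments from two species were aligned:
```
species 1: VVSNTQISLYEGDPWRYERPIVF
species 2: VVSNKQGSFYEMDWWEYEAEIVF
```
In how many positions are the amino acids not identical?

Comparing position by position, 8 positions differ: 5 (T/K), 7 (I/G), 9 (L/F), 12 (G/M), 14 (P/W), 16 (R/E), 19 (R/A), 20 (P/E).

8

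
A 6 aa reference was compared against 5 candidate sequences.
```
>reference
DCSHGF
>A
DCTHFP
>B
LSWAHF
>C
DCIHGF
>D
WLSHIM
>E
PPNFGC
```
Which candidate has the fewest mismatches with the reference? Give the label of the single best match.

C

Hamming distances to reference — A: 3; B: 5; C: 1; D: 4; E: 5.
Smallest is C with 1 mismatch.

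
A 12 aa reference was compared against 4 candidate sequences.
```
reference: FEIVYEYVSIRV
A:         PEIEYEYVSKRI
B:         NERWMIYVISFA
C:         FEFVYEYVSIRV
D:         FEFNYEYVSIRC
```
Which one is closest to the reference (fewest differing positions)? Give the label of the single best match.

C

Hamming distances to reference — A: 4; B: 9; C: 1; D: 3.
Smallest is C with 1 mismatch.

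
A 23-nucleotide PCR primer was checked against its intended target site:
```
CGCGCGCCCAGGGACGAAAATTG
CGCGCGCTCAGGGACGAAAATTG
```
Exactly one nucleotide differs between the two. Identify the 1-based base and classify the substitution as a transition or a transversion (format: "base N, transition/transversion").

base 8, transition

Base 8 changes C→T. C is a pyrimidine and T is a pyrimidine, so this is a transition.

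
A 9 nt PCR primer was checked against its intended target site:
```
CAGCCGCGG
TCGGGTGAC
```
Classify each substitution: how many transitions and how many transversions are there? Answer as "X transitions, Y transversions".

2 transitions, 6 transversions

Mismatches (1-based):
base 1: C→T (pyrimidine→pyrimidine, transition)
base 2: A→C (purine→pyrimidine, transversion)
base 4: C→G (pyrimidine→purine, transversion)
base 5: C→G (pyrimidine→purine, transversion)
base 6: G→T (purine→pyrimidine, transversion)
base 7: C→G (pyrimidine→purine, transversion)
base 8: G→A (purine→purine, transition)
base 9: G→C (purine→pyrimidine, transversion)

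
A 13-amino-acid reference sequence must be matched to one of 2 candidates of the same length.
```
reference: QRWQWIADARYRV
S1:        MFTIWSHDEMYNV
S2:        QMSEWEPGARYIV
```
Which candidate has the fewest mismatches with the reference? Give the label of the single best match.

S2

Hamming distances to reference — S1: 9; S2: 7.
Smallest is S2 with 7 mismatches.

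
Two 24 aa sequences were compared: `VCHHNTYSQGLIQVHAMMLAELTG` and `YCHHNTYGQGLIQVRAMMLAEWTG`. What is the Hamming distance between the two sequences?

Mismatches (1-based): position 1: V→Y; position 8: S→G; position 15: H→R; position 22: L→W.

4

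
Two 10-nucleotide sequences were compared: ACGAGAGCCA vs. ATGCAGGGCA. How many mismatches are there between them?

5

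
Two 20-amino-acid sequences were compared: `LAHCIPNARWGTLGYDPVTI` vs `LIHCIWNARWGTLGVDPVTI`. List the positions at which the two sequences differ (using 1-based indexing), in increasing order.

Scanning 1-based: 2: A/I; 6: P/W; 15: Y/V.

2, 6, 15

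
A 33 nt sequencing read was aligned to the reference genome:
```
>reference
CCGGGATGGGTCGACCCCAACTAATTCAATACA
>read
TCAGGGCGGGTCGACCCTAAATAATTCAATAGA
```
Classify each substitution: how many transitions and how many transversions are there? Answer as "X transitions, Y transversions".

Mismatches (1-based):
base 1: C→T (pyrimidine→pyrimidine, transition)
base 3: G→A (purine→purine, transition)
base 6: A→G (purine→purine, transition)
base 7: T→C (pyrimidine→pyrimidine, transition)
base 18: C→T (pyrimidine→pyrimidine, transition)
base 21: C→A (pyrimidine→purine, transversion)
base 32: C→G (pyrimidine→purine, transversion)

5 transitions, 2 transversions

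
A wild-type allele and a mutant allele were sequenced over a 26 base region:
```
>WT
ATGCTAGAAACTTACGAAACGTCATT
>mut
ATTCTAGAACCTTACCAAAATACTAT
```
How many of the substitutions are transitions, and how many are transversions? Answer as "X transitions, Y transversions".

0 transitions, 8 transversions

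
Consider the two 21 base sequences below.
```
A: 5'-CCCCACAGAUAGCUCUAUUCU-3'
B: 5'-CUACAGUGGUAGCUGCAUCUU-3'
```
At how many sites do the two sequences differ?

The sequences differ at sites 2, 3, 6, 7, 9, 15, 16, 19, 20 (1-based) — 9 in total.

9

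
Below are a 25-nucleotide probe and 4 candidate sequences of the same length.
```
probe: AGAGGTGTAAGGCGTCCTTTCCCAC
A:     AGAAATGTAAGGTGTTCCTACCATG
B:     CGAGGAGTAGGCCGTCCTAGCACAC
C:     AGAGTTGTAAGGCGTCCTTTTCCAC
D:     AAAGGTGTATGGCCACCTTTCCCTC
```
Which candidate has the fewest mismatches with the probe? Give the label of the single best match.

C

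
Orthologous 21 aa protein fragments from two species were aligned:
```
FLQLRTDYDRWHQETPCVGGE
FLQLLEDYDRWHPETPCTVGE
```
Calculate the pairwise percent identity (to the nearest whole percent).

76%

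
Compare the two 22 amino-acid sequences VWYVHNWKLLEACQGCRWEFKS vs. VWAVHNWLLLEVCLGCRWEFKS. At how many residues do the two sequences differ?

4

Comparing position by position, 4 residues differ: 3 (Y/A), 8 (K/L), 12 (A/V), 14 (Q/L).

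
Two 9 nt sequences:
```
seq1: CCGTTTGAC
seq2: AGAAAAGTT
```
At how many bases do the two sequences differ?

Comparing position by position, 8 bases differ: 1 (C/A), 2 (C/G), 3 (G/A), 4 (T/A), 5 (T/A), 6 (T/A), 8 (A/T), 9 (C/T).

8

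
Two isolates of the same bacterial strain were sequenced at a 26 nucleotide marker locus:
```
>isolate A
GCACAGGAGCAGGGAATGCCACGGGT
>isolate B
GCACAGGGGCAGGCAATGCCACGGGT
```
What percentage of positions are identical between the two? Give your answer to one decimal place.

2 positions differ (8, 14), so 24 of 26 match: 24/26 = 92.31%.

92.3%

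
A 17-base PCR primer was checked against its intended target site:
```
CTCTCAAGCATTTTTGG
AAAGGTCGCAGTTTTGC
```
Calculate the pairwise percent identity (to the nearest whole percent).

47%

Mismatches at positions 1, 2, 3, 4, 5, 6, 7, 11, 17 (1-based): 9 of 17.
Identical positions: 8/17 = 47.06% → 47%.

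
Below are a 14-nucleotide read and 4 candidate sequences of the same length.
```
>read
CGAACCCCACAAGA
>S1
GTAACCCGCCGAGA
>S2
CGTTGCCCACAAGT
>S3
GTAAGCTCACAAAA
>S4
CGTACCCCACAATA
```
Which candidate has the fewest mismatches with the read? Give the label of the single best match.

S1 differs at 5 bases; S2 differs at 4 bases; S3 differs at 5 bases; S4 differs at 2 bases. The closest is S4.

S4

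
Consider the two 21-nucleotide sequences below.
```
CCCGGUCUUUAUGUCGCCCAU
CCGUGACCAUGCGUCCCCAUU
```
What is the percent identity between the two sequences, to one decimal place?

10 positions differ (3, 4, 6, 8, 9, 11, 12, 16, 19, 20), so 11 of 21 match: 11/21 = 52.38%.

52.4%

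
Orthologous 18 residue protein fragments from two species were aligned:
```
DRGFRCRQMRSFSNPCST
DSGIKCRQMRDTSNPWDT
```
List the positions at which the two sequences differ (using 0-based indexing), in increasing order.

Scanning 0-based: 1: R/S; 3: F/I; 4: R/K; 10: S/D; 11: F/T; 15: C/W; 16: S/D.

1, 3, 4, 10, 11, 15, 16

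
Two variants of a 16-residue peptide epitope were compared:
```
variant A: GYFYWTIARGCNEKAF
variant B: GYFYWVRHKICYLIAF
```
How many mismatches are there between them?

8

Comparing position by position, 8 residues differ: 6 (T/V), 7 (I/R), 8 (A/H), 9 (R/K), 10 (G/I), 12 (N/Y), 13 (E/L), 14 (K/I).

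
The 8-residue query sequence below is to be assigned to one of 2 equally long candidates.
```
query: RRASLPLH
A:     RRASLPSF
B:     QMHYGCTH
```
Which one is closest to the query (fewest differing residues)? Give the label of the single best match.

A

A differs at 2 residues; B differs at 7 residues. The closest is A.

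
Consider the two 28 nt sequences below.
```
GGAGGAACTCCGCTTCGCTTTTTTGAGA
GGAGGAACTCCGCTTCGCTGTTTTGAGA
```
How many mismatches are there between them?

Mismatches (1-based): position 20: T→G.

1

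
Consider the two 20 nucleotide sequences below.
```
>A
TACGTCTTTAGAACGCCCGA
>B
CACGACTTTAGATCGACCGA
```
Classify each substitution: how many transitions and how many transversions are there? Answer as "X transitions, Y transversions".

1 transition, 3 transversions

Transitions (purine↔purine or pyrimidine↔pyrimidine): 1 T→C.
Transversions (purine↔pyrimidine): 5 T→A, 13 A→T, 16 C→A.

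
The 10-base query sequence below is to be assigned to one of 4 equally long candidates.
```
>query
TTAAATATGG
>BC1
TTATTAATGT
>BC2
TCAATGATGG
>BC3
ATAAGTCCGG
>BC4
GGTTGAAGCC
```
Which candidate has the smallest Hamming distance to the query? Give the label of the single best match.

BC2

Hamming distances to query — BC1: 4; BC2: 3; BC3: 4; BC4: 9.
Smallest is BC2 with 3 mismatches.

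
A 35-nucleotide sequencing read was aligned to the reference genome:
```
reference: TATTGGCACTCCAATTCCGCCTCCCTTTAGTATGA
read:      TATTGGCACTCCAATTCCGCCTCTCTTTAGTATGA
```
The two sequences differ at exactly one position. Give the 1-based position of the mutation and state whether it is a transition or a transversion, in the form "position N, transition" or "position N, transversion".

position 24, transition

Position 24 changes C→T. C is a pyrimidine and T is a pyrimidine, so this is a transition.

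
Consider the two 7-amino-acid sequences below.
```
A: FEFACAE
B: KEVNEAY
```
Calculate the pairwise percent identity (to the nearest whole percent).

29%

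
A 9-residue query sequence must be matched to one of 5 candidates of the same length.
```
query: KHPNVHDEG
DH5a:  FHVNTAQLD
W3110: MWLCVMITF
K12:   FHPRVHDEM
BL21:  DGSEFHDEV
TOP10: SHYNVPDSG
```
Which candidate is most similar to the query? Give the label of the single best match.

DH5a differs at 7 positions; W3110 differs at 8 positions; K12 differs at 3 positions; BL21 differs at 6 positions; TOP10 differs at 4 positions. The closest is K12.

K12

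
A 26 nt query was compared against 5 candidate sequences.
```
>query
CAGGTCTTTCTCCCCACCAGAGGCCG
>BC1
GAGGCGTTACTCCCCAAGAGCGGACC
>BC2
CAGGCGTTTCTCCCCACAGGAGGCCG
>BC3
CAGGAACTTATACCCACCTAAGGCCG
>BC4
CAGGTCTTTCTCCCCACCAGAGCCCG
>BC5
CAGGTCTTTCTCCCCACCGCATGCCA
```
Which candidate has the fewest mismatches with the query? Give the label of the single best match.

BC1 differs at 9 bases; BC2 differs at 4 bases; BC3 differs at 7 bases; BC4 differs at 1 base; BC5 differs at 4 bases. The closest is BC4.

BC4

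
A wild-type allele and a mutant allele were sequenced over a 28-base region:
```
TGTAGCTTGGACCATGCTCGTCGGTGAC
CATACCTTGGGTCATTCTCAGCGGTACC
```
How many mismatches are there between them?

Comparing position by position, 10 bases differ: 1 (T/C), 2 (G/A), 5 (G/C), 11 (A/G), 12 (C/T), 16 (G/T), 20 (G/A), 21 (T/G), 26 (G/A), 27 (A/C).

10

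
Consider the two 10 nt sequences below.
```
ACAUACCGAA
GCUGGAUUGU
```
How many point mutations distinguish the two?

9

Comparing position by position, 9 positions differ: 1 (A/G), 3 (A/U), 4 (U/G), 5 (A/G), 6 (C/A), 7 (C/U), 8 (G/U), 9 (A/G), 10 (A/U).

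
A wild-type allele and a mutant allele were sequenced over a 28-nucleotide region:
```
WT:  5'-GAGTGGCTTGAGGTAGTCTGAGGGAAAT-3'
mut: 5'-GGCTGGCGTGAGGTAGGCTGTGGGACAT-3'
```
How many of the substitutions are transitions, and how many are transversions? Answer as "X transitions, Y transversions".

1 transition, 5 transversions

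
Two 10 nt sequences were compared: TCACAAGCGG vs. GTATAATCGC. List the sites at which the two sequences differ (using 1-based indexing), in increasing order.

1, 2, 4, 7, 10

Scanning 1-based: 1: T/G; 2: C/T; 4: C/T; 7: G/T; 10: G/C.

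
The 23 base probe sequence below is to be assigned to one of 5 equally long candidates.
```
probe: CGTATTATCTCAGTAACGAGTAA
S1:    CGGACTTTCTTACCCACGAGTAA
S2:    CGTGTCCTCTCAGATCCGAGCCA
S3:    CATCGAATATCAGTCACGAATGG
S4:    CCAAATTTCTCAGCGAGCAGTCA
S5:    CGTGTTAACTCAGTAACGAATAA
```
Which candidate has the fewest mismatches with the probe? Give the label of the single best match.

S5

Hamming distances to probe — S1: 7; S2: 8; S3: 9; S4: 9; S5: 3.
Smallest is S5 with 3 mismatches.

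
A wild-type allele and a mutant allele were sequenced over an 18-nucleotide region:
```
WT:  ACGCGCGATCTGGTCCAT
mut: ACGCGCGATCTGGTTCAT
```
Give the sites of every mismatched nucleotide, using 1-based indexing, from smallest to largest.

15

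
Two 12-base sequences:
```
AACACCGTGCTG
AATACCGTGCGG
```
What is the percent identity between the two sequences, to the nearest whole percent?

83%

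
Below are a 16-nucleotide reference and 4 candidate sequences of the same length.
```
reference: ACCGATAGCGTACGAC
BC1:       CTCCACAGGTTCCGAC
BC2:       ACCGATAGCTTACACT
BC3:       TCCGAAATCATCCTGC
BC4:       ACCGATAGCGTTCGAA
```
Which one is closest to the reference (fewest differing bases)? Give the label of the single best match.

BC4

Hamming distances to reference — BC1: 7; BC2: 4; BC3: 7; BC4: 2.
Smallest is BC4 with 2 mismatches.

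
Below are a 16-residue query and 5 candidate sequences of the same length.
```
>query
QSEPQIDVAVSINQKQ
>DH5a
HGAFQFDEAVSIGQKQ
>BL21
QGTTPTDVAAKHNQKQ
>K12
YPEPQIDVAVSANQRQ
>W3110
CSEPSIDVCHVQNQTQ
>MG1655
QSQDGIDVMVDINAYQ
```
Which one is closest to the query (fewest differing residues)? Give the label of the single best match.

DH5a differs at 7 residues; BL21 differs at 8 residues; K12 differs at 4 residues; W3110 differs at 7 residues; MG1655 differs at 7 residues. The closest is K12.

K12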